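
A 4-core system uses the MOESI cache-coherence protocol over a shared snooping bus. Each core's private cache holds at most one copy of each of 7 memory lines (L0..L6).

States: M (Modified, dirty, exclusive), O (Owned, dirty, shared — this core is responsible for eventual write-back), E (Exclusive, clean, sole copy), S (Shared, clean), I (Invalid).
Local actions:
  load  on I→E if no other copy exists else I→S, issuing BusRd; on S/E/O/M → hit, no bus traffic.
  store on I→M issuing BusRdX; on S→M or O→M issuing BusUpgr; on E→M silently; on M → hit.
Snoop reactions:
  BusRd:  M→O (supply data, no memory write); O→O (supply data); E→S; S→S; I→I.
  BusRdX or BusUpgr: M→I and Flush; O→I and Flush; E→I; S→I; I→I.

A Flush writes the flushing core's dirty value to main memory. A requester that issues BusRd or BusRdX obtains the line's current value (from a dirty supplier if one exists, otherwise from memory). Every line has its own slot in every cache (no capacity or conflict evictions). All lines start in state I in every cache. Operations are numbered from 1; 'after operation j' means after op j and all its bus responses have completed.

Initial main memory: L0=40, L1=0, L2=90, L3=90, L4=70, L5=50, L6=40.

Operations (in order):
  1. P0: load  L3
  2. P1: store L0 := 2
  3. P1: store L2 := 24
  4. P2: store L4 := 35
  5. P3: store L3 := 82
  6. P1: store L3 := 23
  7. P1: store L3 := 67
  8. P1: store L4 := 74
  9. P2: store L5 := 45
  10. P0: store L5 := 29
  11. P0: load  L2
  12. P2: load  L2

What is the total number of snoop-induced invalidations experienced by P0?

1. P0: load  L3  bus=[BusRd]  L3: P0=E P1=I P2=I P3=I  mem[L3]=90
2. P1: store L0 := 2  bus=[BusRdX]  L0: P0=I P1=M P2=I P3=I  mem[L0]=40
3. P1: store L2 := 24  bus=[BusRdX]  L2: P0=I P1=M P2=I P3=I  mem[L2]=90
4. P2: store L4 := 35  bus=[BusRdX]  L4: P0=I P1=I P2=M P3=I  mem[L4]=70
5. P3: store L3 := 82  bus=[BusRdX]  L3: P0=I P1=I P2=I P3=M  mem[L3]=90
6. P1: store L3 := 23  bus=[BusRdX,Flush]  L3: P0=I P1=M P2=I P3=I  mem[L3]=82
7. P1: store L3 := 67  bus=[-]  L3: P0=I P1=M P2=I P3=I  mem[L3]=82
8. P1: store L4 := 74  bus=[BusRdX,Flush]  L4: P0=I P1=M P2=I P3=I  mem[L4]=35
9. P2: store L5 := 45  bus=[BusRdX]  L5: P0=I P1=I P2=M P3=I  mem[L5]=50
10. P0: store L5 := 29  bus=[BusRdX,Flush]  L5: P0=M P1=I P2=I P3=I  mem[L5]=45
11. P0: load  L2  bus=[BusRd]  L2: P0=S P1=O P2=I P3=I  mem[L2]=90
12. P2: load  L2  bus=[BusRd]  L2: P0=S P1=O P2=S P3=I  mem[L2]=90

invalidations = 1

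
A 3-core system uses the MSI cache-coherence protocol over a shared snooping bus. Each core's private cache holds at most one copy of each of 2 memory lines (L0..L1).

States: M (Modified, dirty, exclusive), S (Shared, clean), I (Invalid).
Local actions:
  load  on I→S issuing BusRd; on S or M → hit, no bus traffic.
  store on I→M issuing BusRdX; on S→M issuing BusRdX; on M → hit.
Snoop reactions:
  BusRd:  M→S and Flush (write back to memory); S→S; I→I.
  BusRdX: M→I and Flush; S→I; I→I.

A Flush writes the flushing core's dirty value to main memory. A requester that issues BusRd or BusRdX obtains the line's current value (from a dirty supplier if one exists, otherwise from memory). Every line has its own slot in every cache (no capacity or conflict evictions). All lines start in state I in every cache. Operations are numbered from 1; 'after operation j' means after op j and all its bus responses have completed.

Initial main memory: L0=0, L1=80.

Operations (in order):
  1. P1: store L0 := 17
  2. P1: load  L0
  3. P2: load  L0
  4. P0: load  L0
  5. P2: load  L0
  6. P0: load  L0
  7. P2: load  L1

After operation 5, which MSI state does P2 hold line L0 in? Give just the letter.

  op1 P1: store L0 := 17 → I/M/I on L0; bus BusRdX; mem=0
  op2 P1: load  L0 → I/M/I on L0; bus (none); mem=0
  op3 P2: load  L0 → I/S/S on L0; bus BusRd Flush; mem=17
  op4 P0: load  L0 → S/S/S on L0; bus BusRd; mem=17
  op5 P2: load  L0 → S/S/S on L0; bus (none); mem=17
  op6 P0: load  L0 → S/S/S on L0; bus (none); mem=17
  op7 P2: load  L1 → I/I/S on L1; bus BusRd; mem=80

state = S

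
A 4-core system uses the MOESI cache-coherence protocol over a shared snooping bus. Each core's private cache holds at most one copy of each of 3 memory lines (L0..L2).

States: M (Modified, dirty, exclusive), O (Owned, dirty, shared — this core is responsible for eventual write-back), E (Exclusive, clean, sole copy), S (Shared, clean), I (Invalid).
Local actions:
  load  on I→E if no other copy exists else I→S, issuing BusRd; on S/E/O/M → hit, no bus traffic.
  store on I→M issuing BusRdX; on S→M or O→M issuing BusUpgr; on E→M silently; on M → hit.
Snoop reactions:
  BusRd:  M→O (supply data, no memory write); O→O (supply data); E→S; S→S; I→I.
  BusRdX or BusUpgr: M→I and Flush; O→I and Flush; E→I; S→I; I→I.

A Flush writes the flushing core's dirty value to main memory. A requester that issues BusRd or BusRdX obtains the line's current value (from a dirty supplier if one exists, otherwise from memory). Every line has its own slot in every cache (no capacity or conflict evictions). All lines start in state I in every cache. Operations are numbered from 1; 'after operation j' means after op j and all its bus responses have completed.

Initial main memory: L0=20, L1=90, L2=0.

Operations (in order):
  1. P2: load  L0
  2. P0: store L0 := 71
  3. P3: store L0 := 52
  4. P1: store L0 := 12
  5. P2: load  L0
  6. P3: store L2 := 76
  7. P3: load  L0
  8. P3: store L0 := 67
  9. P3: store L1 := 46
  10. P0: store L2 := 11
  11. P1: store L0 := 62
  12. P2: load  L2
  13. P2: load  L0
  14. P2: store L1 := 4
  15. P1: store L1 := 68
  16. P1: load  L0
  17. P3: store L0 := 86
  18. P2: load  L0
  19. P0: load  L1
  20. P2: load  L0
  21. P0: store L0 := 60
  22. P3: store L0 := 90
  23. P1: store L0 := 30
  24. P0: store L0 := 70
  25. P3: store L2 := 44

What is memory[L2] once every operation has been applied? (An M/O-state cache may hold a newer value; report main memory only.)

memory[L2] = 11

step 1: P2: load  L0  ⟶  IIEI  (L0)  txn=BusRd  M[L0]=20
step 2: P0: store L0 := 71  ⟶  MIII  (L0)  txn=BusRdX  M[L0]=20
step 3: P3: store L0 := 52  ⟶  IIIM  (L0)  txn=BusRdX+Flush  M[L0]=71
step 4: P1: store L0 := 12  ⟶  IMII  (L0)  txn=BusRdX+Flush  M[L0]=52
step 5: P2: load  L0  ⟶  IOSI  (L0)  txn=BusRd  M[L0]=52
step 6: P3: store L2 := 76  ⟶  IIIM  (L2)  txn=BusRdX  M[L2]=0
step 7: P3: load  L0  ⟶  IOSS  (L0)  txn=BusRd  M[L0]=52
step 8: P3: store L0 := 67  ⟶  IIIM  (L0)  txn=BusUpgr+Flush  M[L0]=12
step 9: P3: store L1 := 46  ⟶  IIIM  (L1)  txn=BusRdX  M[L1]=90
step 10: P0: store L2 := 11  ⟶  MIII  (L2)  txn=BusRdX+Flush  M[L2]=76
step 11: P1: store L0 := 62  ⟶  IMII  (L0)  txn=BusRdX+Flush  M[L0]=67
step 12: P2: load  L2  ⟶  OISI  (L2)  txn=BusRd  M[L2]=76
step 13: P2: load  L0  ⟶  IOSI  (L0)  txn=BusRd  M[L0]=67
step 14: P2: store L1 := 4  ⟶  IIMI  (L1)  txn=BusRdX+Flush  M[L1]=46
step 15: P1: store L1 := 68  ⟶  IMII  (L1)  txn=BusRdX+Flush  M[L1]=4
step 16: P1: load  L0  ⟶  IOSI  (L0)  txn=∅  M[L0]=67
step 17: P3: store L0 := 86  ⟶  IIIM  (L0)  txn=BusRdX+Flush  M[L0]=62
step 18: P2: load  L0  ⟶  IISO  (L0)  txn=BusRd  M[L0]=62
step 19: P0: load  L1  ⟶  SOII  (L1)  txn=BusRd  M[L1]=4
step 20: P2: load  L0  ⟶  IISO  (L0)  txn=∅  M[L0]=62
step 21: P0: store L0 := 60  ⟶  MIII  (L0)  txn=BusRdX+Flush  M[L0]=86
step 22: P3: store L0 := 90  ⟶  IIIM  (L0)  txn=BusRdX+Flush  M[L0]=60
step 23: P1: store L0 := 30  ⟶  IMII  (L0)  txn=BusRdX+Flush  M[L0]=90
step 24: P0: store L0 := 70  ⟶  MIII  (L0)  txn=BusRdX+Flush  M[L0]=30
step 25: P3: store L2 := 44  ⟶  IIIM  (L2)  txn=BusRdX+Flush  M[L2]=11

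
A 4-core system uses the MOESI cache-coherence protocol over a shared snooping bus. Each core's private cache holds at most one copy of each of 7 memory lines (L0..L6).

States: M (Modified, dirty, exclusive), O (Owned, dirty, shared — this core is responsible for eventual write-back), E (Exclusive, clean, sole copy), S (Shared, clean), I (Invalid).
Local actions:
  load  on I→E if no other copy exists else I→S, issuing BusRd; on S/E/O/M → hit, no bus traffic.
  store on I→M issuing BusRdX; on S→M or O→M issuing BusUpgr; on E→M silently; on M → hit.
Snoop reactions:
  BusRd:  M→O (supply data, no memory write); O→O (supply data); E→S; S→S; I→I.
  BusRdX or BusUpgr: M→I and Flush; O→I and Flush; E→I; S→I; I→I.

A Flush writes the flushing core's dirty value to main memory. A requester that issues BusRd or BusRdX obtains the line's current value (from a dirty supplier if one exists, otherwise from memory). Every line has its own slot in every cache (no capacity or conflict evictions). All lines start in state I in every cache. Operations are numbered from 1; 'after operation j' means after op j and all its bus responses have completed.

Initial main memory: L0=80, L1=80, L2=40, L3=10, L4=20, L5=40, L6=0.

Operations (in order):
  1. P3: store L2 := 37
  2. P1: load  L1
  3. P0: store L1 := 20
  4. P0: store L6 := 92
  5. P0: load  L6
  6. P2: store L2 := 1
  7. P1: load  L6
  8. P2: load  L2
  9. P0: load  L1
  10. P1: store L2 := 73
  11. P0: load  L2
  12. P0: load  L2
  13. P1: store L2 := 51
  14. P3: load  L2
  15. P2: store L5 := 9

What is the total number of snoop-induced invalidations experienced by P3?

[1] P3: store L2 := 37 | P0:I, P1:I, P2:I, P3:M(37) | bus: BusRdX
[2] P1: load  L1 | P0:I, P1:E(80), P2:I, P3:I | bus: BusRd
[3] P0: store L1 := 20 | P0:M(20), P1:I, P2:I, P3:I | bus: BusRdX
[4] P0: store L6 := 92 | P0:M(92), P1:I, P2:I, P3:I | bus: BusRdX
[5] P0: load  L6 | P0:M(92), P1:I, P2:I, P3:I | bus: none
[6] P2: store L2 := 1 | P0:I, P1:I, P2:M(1), P3:I | bus: BusRdX,Flush
[7] P1: load  L6 | P0:O(92), P1:S(92), P2:I, P3:I | bus: BusRd
[8] P2: load  L2 | P0:I, P1:I, P2:M(1), P3:I | bus: none
[9] P0: load  L1 | P0:M(20), P1:I, P2:I, P3:I | bus: none
[10] P1: store L2 := 73 | P0:I, P1:M(73), P2:I, P3:I | bus: BusRdX,Flush
[11] P0: load  L2 | P0:S(73), P1:O(73), P2:I, P3:I | bus: BusRd
[12] P0: load  L2 | P0:S(73), P1:O(73), P2:I, P3:I | bus: none
[13] P1: store L2 := 51 | P0:I, P1:M(51), P2:I, P3:I | bus: BusUpgr
[14] P3: load  L2 | P0:I, P1:O(51), P2:I, P3:S(51) | bus: BusRd
[15] P2: store L5 := 9 | P0:I, P1:I, P2:M(9), P3:I | bus: BusRdX

invalidations = 1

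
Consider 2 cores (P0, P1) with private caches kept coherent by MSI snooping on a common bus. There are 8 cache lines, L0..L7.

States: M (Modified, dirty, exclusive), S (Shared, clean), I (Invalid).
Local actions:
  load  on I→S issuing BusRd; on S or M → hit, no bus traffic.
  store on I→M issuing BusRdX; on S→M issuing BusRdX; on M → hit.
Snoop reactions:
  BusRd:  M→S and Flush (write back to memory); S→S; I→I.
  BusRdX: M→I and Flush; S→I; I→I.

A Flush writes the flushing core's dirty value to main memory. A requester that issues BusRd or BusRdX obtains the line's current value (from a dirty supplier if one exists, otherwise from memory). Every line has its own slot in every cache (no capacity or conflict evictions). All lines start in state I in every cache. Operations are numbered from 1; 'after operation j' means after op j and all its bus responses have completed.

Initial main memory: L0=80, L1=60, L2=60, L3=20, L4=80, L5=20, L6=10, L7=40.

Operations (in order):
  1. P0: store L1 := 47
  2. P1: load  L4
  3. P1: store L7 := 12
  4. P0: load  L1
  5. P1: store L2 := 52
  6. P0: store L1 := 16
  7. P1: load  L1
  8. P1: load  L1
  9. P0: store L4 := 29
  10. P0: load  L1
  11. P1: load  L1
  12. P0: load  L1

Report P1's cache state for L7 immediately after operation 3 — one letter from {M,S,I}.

[1] P0: store L1 := 47 | P0:M(47), P1:I | bus: BusRdX
[2] P1: load  L4 | P0:I, P1:S(80) | bus: BusRd
[3] P1: store L7 := 12 | P0:I, P1:M(12) | bus: BusRdX
[4] P0: load  L1 | P0:M(47), P1:I | bus: none
[5] P1: store L2 := 52 | P0:I, P1:M(52) | bus: BusRdX
[6] P0: store L1 := 16 | P0:M(16), P1:I | bus: none
[7] P1: load  L1 | P0:S(16), P1:S(16) | bus: BusRd,Flush
[8] P1: load  L1 | P0:S(16), P1:S(16) | bus: none
[9] P0: store L4 := 29 | P0:M(29), P1:I | bus: BusRdX
[10] P0: load  L1 | P0:S(16), P1:S(16) | bus: none
[11] P1: load  L1 | P0:S(16), P1:S(16) | bus: none
[12] P0: load  L1 | P0:S(16), P1:S(16) | bus: none

state = M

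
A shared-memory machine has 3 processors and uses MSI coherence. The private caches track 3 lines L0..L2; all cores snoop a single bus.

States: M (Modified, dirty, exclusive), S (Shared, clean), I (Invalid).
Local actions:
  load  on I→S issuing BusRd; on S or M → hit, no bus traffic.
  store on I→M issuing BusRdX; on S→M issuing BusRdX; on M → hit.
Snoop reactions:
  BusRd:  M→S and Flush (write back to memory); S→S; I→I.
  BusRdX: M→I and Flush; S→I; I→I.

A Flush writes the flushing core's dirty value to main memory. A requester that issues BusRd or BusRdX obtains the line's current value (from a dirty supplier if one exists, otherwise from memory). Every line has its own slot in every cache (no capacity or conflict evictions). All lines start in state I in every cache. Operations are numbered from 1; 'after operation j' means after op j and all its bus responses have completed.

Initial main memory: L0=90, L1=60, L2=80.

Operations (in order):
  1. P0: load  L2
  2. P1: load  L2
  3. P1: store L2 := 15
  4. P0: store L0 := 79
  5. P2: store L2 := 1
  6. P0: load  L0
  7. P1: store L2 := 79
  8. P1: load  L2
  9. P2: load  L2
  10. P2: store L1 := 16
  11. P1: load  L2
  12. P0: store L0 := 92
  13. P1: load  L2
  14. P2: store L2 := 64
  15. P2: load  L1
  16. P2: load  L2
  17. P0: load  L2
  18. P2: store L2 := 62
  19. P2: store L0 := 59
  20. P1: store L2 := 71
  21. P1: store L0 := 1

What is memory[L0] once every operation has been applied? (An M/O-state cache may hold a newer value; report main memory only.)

  op1 P0: load  L2 → S/I/I on L2; bus BusRd; mem=80
  op2 P1: load  L2 → S/S/I on L2; bus BusRd; mem=80
  op3 P1: store L2 := 15 → I/M/I on L2; bus BusRdX; mem=80
  op4 P0: store L0 := 79 → M/I/I on L0; bus BusRdX; mem=90
  op5 P2: store L2 := 1 → I/I/M on L2; bus BusRdX Flush; mem=15
  op6 P0: load  L0 → M/I/I on L0; bus (none); mem=90
  op7 P1: store L2 := 79 → I/M/I on L2; bus BusRdX Flush; mem=1
  op8 P1: load  L2 → I/M/I on L2; bus (none); mem=1
  op9 P2: load  L2 → I/S/S on L2; bus BusRd Flush; mem=79
  op10 P2: store L1 := 16 → I/I/M on L1; bus BusRdX; mem=60
  op11 P1: load  L2 → I/S/S on L2; bus (none); mem=79
  op12 P0: store L0 := 92 → M/I/I on L0; bus (none); mem=90
  op13 P1: load  L2 → I/S/S on L2; bus (none); mem=79
  op14 P2: store L2 := 64 → I/I/M on L2; bus BusRdX; mem=79
  op15 P2: load  L1 → I/I/M on L1; bus (none); mem=60
  op16 P2: load  L2 → I/I/M on L2; bus (none); mem=79
  op17 P0: load  L2 → S/I/S on L2; bus BusRd Flush; mem=64
  op18 P2: store L2 := 62 → I/I/M on L2; bus BusRdX; mem=64
  op19 P2: store L0 := 59 → I/I/M on L0; bus BusRdX Flush; mem=92
  op20 P1: store L2 := 71 → I/M/I on L2; bus BusRdX Flush; mem=62
  op21 P1: store L0 := 1 → I/M/I on L0; bus BusRdX Flush; mem=59

memory[L0] = 59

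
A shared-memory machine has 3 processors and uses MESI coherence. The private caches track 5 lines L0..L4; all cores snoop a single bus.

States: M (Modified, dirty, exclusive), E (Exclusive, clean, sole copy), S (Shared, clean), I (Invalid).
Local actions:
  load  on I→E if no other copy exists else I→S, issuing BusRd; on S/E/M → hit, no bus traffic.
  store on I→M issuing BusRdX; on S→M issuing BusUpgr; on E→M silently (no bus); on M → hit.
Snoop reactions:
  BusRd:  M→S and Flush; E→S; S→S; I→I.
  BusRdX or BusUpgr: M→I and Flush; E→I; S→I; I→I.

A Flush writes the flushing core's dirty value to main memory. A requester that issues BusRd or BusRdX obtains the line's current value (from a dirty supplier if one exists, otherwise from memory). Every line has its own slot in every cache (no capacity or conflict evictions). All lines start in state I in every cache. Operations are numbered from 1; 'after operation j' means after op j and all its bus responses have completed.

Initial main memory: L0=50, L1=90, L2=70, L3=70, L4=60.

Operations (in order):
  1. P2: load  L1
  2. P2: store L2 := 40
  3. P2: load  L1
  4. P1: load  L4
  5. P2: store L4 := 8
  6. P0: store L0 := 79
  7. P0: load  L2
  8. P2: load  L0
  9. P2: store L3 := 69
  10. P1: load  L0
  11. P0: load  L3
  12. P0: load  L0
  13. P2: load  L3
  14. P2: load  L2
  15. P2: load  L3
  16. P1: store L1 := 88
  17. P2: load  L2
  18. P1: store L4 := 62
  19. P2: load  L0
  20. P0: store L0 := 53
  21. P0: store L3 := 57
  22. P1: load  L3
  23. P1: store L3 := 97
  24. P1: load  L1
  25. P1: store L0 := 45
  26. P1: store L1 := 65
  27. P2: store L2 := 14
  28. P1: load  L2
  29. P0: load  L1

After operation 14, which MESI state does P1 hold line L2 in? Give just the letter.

step 1: P2: load  L1  ⟶  IIE  (L1)  txn=BusRd  M[L1]=90
step 2: P2: store L2 := 40  ⟶  IIM  (L2)  txn=BusRdX  M[L2]=70
step 3: P2: load  L1  ⟶  IIE  (L1)  txn=∅  M[L1]=90
step 4: P1: load  L4  ⟶  IEI  (L4)  txn=BusRd  M[L4]=60
step 5: P2: store L4 := 8  ⟶  IIM  (L4)  txn=BusRdX  M[L4]=60
step 6: P0: store L0 := 79  ⟶  MII  (L0)  txn=BusRdX  M[L0]=50
step 7: P0: load  L2  ⟶  SIS  (L2)  txn=BusRd+Flush  M[L2]=40
step 8: P2: load  L0  ⟶  SIS  (L0)  txn=BusRd+Flush  M[L0]=79
step 9: P2: store L3 := 69  ⟶  IIM  (L3)  txn=BusRdX  M[L3]=70
step 10: P1: load  L0  ⟶  SSS  (L0)  txn=BusRd  M[L0]=79
step 11: P0: load  L3  ⟶  SIS  (L3)  txn=BusRd+Flush  M[L3]=69
step 12: P0: load  L0  ⟶  SSS  (L0)  txn=∅  M[L0]=79
step 13: P2: load  L3  ⟶  SIS  (L3)  txn=∅  M[L3]=69
step 14: P2: load  L2  ⟶  SIS  (L2)  txn=∅  M[L2]=40
step 15: P2: load  L3  ⟶  SIS  (L3)  txn=∅  M[L3]=69
step 16: P1: store L1 := 88  ⟶  IMI  (L1)  txn=BusRdX  M[L1]=90
step 17: P2: load  L2  ⟶  SIS  (L2)  txn=∅  M[L2]=40
step 18: P1: store L4 := 62  ⟶  IMI  (L4)  txn=BusRdX+Flush  M[L4]=8
step 19: P2: load  L0  ⟶  SSS  (L0)  txn=∅  M[L0]=79
step 20: P0: store L0 := 53  ⟶  MII  (L0)  txn=BusUpgr  M[L0]=79
step 21: P0: store L3 := 57  ⟶  MII  (L3)  txn=BusUpgr  M[L3]=69
step 22: P1: load  L3  ⟶  SSI  (L3)  txn=BusRd+Flush  M[L3]=57
step 23: P1: store L3 := 97  ⟶  IMI  (L3)  txn=BusUpgr  M[L3]=57
step 24: P1: load  L1  ⟶  IMI  (L1)  txn=∅  M[L1]=90
step 25: P1: store L0 := 45  ⟶  IMI  (L0)  txn=BusRdX+Flush  M[L0]=53
step 26: P1: store L1 := 65  ⟶  IMI  (L1)  txn=∅  M[L1]=90
step 27: P2: store L2 := 14  ⟶  IIM  (L2)  txn=BusUpgr  M[L2]=40
step 28: P1: load  L2  ⟶  ISS  (L2)  txn=BusRd+Flush  M[L2]=14
step 29: P0: load  L1  ⟶  SSI  (L1)  txn=BusRd+Flush  M[L1]=65

state = I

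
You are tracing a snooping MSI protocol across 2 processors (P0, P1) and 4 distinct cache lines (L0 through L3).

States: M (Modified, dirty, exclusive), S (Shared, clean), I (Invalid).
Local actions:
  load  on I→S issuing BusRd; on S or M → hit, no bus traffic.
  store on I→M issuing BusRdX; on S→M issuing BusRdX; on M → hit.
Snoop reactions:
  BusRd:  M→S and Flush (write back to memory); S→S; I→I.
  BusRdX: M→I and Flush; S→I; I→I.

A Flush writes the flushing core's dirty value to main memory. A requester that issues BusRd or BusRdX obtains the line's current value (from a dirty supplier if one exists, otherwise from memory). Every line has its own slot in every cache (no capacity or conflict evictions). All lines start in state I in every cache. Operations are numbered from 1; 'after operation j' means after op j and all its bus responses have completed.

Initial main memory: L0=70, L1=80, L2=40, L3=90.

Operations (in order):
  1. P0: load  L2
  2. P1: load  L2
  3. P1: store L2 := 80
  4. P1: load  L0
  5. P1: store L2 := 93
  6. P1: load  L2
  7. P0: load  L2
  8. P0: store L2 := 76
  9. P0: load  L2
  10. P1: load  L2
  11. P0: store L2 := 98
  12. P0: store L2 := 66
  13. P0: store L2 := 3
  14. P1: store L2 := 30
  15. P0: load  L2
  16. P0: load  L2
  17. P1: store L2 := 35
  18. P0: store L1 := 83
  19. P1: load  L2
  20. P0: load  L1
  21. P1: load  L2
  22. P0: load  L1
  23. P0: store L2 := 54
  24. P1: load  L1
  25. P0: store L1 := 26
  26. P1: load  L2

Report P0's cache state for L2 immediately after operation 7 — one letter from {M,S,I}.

  op1 P0: load  L2 → S/I on L2; bus BusRd; mem=40
  op2 P1: load  L2 → S/S on L2; bus BusRd; mem=40
  op3 P1: store L2 := 80 → I/M on L2; bus BusRdX; mem=40
  op4 P1: load  L0 → I/S on L0; bus BusRd; mem=70
  op5 P1: store L2 := 93 → I/M on L2; bus (none); mem=40
  op6 P1: load  L2 → I/M on L2; bus (none); mem=40
  op7 P0: load  L2 → S/S on L2; bus BusRd Flush; mem=93
  op8 P0: store L2 := 76 → M/I on L2; bus BusRdX; mem=93
  op9 P0: load  L2 → M/I on L2; bus (none); mem=93
  op10 P1: load  L2 → S/S on L2; bus BusRd Flush; mem=76
  op11 P0: store L2 := 98 → M/I on L2; bus BusRdX; mem=76
  op12 P0: store L2 := 66 → M/I on L2; bus (none); mem=76
  op13 P0: store L2 := 3 → M/I on L2; bus (none); mem=76
  op14 P1: store L2 := 30 → I/M on L2; bus BusRdX Flush; mem=3
  op15 P0: load  L2 → S/S on L2; bus BusRd Flush; mem=30
  op16 P0: load  L2 → S/S on L2; bus (none); mem=30
  op17 P1: store L2 := 35 → I/M on L2; bus BusRdX; mem=30
  op18 P0: store L1 := 83 → M/I on L1; bus BusRdX; mem=80
  op19 P1: load  L2 → I/M on L2; bus (none); mem=30
  op20 P0: load  L1 → M/I on L1; bus (none); mem=80
  op21 P1: load  L2 → I/M on L2; bus (none); mem=30
  op22 P0: load  L1 → M/I on L1; bus (none); mem=80
  op23 P0: store L2 := 54 → M/I on L2; bus BusRdX Flush; mem=35
  op24 P1: load  L1 → S/S on L1; bus BusRd Flush; mem=83
  op25 P0: store L1 := 26 → M/I on L1; bus BusRdX; mem=83
  op26 P1: load  L2 → S/S on L2; bus BusRd Flush; mem=54

state = S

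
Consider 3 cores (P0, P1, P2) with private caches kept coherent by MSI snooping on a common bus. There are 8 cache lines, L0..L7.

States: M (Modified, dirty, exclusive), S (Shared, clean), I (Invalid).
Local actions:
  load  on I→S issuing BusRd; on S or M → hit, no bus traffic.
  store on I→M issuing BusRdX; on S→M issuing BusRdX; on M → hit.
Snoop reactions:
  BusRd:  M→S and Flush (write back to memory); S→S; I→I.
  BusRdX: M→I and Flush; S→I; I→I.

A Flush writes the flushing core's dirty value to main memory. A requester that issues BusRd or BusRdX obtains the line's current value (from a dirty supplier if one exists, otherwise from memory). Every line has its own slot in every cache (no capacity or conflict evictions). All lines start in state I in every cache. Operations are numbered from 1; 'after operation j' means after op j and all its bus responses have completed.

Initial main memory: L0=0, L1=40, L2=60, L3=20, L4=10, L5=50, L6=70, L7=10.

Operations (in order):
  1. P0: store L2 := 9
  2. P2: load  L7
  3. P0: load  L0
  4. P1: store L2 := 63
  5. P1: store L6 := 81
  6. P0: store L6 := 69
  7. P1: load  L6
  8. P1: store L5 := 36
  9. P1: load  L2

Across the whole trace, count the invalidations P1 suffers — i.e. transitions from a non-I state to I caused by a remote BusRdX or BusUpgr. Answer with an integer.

invalidations = 1

[1] P0: store L2 := 9 | P0:M(9), P1:I, P2:I | bus: BusRdX
[2] P2: load  L7 | P0:I, P1:I, P2:S(10) | bus: BusRd
[3] P0: load  L0 | P0:S(0), P1:I, P2:I | bus: BusRd
[4] P1: store L2 := 63 | P0:I, P1:M(63), P2:I | bus: BusRdX,Flush
[5] P1: store L6 := 81 | P0:I, P1:M(81), P2:I | bus: BusRdX
[6] P0: store L6 := 69 | P0:M(69), P1:I, P2:I | bus: BusRdX,Flush
[7] P1: load  L6 | P0:S(69), P1:S(69), P2:I | bus: BusRd,Flush
[8] P1: store L5 := 36 | P0:I, P1:M(36), P2:I | bus: BusRdX
[9] P1: load  L2 | P0:I, P1:M(63), P2:I | bus: none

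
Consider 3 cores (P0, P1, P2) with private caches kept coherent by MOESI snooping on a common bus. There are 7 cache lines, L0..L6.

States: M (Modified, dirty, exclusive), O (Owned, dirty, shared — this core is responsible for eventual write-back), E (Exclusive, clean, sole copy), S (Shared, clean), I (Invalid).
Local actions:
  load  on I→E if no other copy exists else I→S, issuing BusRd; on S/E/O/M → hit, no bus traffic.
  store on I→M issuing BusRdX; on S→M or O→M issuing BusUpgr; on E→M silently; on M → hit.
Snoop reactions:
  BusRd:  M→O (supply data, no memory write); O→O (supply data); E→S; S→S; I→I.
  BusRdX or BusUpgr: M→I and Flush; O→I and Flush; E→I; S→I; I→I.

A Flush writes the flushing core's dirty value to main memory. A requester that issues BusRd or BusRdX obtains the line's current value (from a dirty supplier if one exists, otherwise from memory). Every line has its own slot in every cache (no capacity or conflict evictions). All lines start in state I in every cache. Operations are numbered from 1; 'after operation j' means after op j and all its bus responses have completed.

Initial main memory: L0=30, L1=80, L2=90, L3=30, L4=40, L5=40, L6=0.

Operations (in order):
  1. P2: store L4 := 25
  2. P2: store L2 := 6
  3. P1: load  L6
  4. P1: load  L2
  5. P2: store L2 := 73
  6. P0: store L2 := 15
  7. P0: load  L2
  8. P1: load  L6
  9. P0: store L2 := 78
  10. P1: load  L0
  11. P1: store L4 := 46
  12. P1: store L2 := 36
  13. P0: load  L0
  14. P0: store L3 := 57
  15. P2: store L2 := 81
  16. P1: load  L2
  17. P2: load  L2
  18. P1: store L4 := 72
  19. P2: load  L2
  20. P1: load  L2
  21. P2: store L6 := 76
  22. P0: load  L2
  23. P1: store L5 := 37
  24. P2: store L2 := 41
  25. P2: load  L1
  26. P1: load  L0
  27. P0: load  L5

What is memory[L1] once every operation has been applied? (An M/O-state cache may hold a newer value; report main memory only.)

memory[L1] = 80

1. P2: store L4 := 25  bus=[BusRdX]  L4: P0=I P1=I P2=M  mem[L4]=40
2. P2: store L2 := 6  bus=[BusRdX]  L2: P0=I P1=I P2=M  mem[L2]=90
3. P1: load  L6  bus=[BusRd]  L6: P0=I P1=E P2=I  mem[L6]=0
4. P1: load  L2  bus=[BusRd]  L2: P0=I P1=S P2=O  mem[L2]=90
5. P2: store L2 := 73  bus=[BusUpgr]  L2: P0=I P1=I P2=M  mem[L2]=90
6. P0: store L2 := 15  bus=[BusRdX,Flush]  L2: P0=M P1=I P2=I  mem[L2]=73
7. P0: load  L2  bus=[-]  L2: P0=M P1=I P2=I  mem[L2]=73
8. P1: load  L6  bus=[-]  L6: P0=I P1=E P2=I  mem[L6]=0
9. P0: store L2 := 78  bus=[-]  L2: P0=M P1=I P2=I  mem[L2]=73
10. P1: load  L0  bus=[BusRd]  L0: P0=I P1=E P2=I  mem[L0]=30
11. P1: store L4 := 46  bus=[BusRdX,Flush]  L4: P0=I P1=M P2=I  mem[L4]=25
12. P1: store L2 := 36  bus=[BusRdX,Flush]  L2: P0=I P1=M P2=I  mem[L2]=78
13. P0: load  L0  bus=[BusRd]  L0: P0=S P1=S P2=I  mem[L0]=30
14. P0: store L3 := 57  bus=[BusRdX]  L3: P0=M P1=I P2=I  mem[L3]=30
15. P2: store L2 := 81  bus=[BusRdX,Flush]  L2: P0=I P1=I P2=M  mem[L2]=36
16. P1: load  L2  bus=[BusRd]  L2: P0=I P1=S P2=O  mem[L2]=36
17. P2: load  L2  bus=[-]  L2: P0=I P1=S P2=O  mem[L2]=36
18. P1: store L4 := 72  bus=[-]  L4: P0=I P1=M P2=I  mem[L4]=25
19. P2: load  L2  bus=[-]  L2: P0=I P1=S P2=O  mem[L2]=36
20. P1: load  L2  bus=[-]  L2: P0=I P1=S P2=O  mem[L2]=36
21. P2: store L6 := 76  bus=[BusRdX]  L6: P0=I P1=I P2=M  mem[L6]=0
22. P0: load  L2  bus=[BusRd]  L2: P0=S P1=S P2=O  mem[L2]=36
23. P1: store L5 := 37  bus=[BusRdX]  L5: P0=I P1=M P2=I  mem[L5]=40
24. P2: store L2 := 41  bus=[BusUpgr]  L2: P0=I P1=I P2=M  mem[L2]=36
25. P2: load  L1  bus=[BusRd]  L1: P0=I P1=I P2=E  mem[L1]=80
26. P1: load  L0  bus=[-]  L0: P0=S P1=S P2=I  mem[L0]=30
27. P0: load  L5  bus=[BusRd]  L5: P0=S P1=O P2=I  mem[L5]=40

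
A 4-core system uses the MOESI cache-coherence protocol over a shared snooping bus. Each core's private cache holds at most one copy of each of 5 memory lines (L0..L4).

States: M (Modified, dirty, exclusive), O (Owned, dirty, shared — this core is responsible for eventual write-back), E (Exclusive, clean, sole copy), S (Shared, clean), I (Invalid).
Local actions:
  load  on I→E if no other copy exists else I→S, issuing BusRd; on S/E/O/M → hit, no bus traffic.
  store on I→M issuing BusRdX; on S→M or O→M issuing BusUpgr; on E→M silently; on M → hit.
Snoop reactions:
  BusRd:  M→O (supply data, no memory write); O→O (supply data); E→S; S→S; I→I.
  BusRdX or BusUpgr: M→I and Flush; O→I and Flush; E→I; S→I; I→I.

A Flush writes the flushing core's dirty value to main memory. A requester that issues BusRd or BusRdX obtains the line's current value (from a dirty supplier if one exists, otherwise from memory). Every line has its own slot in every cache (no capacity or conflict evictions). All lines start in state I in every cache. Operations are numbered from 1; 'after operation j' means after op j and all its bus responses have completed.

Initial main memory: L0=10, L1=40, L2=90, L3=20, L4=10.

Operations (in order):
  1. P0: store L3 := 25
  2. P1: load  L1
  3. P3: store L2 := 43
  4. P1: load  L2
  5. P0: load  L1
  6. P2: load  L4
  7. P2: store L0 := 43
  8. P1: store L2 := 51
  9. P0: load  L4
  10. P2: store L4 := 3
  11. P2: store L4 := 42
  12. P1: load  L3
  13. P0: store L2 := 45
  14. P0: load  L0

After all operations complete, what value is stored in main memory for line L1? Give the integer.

[1] P0: store L3 := 25 | P0:M(25), P1:I, P2:I, P3:I | bus: BusRdX
[2] P1: load  L1 | P0:I, P1:E(40), P2:I, P3:I | bus: BusRd
[3] P3: store L2 := 43 | P0:I, P1:I, P2:I, P3:M(43) | bus: BusRdX
[4] P1: load  L2 | P0:I, P1:S(43), P2:I, P3:O(43) | bus: BusRd
[5] P0: load  L1 | P0:S(40), P1:S(40), P2:I, P3:I | bus: BusRd
[6] P2: load  L4 | P0:I, P1:I, P2:E(10), P3:I | bus: BusRd
[7] P2: store L0 := 43 | P0:I, P1:I, P2:M(43), P3:I | bus: BusRdX
[8] P1: store L2 := 51 | P0:I, P1:M(51), P2:I, P3:I | bus: BusUpgr,Flush
[9] P0: load  L4 | P0:S(10), P1:I, P2:S(10), P3:I | bus: BusRd
[10] P2: store L4 := 3 | P0:I, P1:I, P2:M(3), P3:I | bus: BusUpgr
[11] P2: store L4 := 42 | P0:I, P1:I, P2:M(42), P3:I | bus: none
[12] P1: load  L3 | P0:O(25), P1:S(25), P2:I, P3:I | bus: BusRd
[13] P0: store L2 := 45 | P0:M(45), P1:I, P2:I, P3:I | bus: BusRdX,Flush
[14] P0: load  L0 | P0:S(43), P1:I, P2:O(43), P3:I | bus: BusRd

memory[L1] = 40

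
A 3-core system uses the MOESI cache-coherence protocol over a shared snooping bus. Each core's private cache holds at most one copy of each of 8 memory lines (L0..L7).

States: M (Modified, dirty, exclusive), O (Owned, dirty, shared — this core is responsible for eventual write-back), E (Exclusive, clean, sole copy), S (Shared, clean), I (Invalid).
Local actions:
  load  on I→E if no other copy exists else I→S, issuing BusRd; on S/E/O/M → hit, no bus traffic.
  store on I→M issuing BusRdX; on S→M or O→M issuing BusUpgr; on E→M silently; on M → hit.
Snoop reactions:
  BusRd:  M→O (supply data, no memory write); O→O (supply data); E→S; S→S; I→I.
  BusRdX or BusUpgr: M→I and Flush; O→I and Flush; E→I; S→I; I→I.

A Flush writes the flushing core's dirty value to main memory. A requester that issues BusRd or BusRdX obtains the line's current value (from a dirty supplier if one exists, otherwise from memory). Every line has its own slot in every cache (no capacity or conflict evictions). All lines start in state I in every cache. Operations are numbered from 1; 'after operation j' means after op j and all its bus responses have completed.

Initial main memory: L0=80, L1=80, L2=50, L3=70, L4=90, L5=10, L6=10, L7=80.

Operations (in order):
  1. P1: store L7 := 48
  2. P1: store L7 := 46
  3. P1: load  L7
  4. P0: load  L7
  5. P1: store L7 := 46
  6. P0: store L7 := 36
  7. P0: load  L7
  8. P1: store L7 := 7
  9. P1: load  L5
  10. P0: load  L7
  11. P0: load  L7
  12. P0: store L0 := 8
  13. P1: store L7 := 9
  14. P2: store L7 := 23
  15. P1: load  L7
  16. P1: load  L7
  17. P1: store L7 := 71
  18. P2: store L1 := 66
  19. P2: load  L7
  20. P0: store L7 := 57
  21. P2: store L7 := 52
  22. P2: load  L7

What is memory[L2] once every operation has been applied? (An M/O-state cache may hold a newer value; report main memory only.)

step 1: P1: store L7 := 48  ⟶  IMI  (L7)  txn=BusRdX  M[L7]=80
step 2: P1: store L7 := 46  ⟶  IMI  (L7)  txn=∅  M[L7]=80
step 3: P1: load  L7  ⟶  IMI  (L7)  txn=∅  M[L7]=80
step 4: P0: load  L7  ⟶  SOI  (L7)  txn=BusRd  M[L7]=80
step 5: P1: store L7 := 46  ⟶  IMI  (L7)  txn=BusUpgr  M[L7]=80
step 6: P0: store L7 := 36  ⟶  MII  (L7)  txn=BusRdX+Flush  M[L7]=46
step 7: P0: load  L7  ⟶  MII  (L7)  txn=∅  M[L7]=46
step 8: P1: store L7 := 7  ⟶  IMI  (L7)  txn=BusRdX+Flush  M[L7]=36
step 9: P1: load  L5  ⟶  IEI  (L5)  txn=BusRd  M[L5]=10
step 10: P0: load  L7  ⟶  SOI  (L7)  txn=BusRd  M[L7]=36
step 11: P0: load  L7  ⟶  SOI  (L7)  txn=∅  M[L7]=36
step 12: P0: store L0 := 8  ⟶  MII  (L0)  txn=BusRdX  M[L0]=80
step 13: P1: store L7 := 9  ⟶  IMI  (L7)  txn=BusUpgr  M[L7]=36
step 14: P2: store L7 := 23  ⟶  IIM  (L7)  txn=BusRdX+Flush  M[L7]=9
step 15: P1: load  L7  ⟶  ISO  (L7)  txn=BusRd  M[L7]=9
step 16: P1: load  L7  ⟶  ISO  (L7)  txn=∅  M[L7]=9
step 17: P1: store L7 := 71  ⟶  IMI  (L7)  txn=BusUpgr+Flush  M[L7]=23
step 18: P2: store L1 := 66  ⟶  IIM  (L1)  txn=BusRdX  M[L1]=80
step 19: P2: load  L7  ⟶  IOS  (L7)  txn=BusRd  M[L7]=23
step 20: P0: store L7 := 57  ⟶  MII  (L7)  txn=BusRdX+Flush  M[L7]=71
step 21: P2: store L7 := 52  ⟶  IIM  (L7)  txn=BusRdX+Flush  M[L7]=57
step 22: P2: load  L7  ⟶  IIM  (L7)  txn=∅  M[L7]=57

memory[L2] = 50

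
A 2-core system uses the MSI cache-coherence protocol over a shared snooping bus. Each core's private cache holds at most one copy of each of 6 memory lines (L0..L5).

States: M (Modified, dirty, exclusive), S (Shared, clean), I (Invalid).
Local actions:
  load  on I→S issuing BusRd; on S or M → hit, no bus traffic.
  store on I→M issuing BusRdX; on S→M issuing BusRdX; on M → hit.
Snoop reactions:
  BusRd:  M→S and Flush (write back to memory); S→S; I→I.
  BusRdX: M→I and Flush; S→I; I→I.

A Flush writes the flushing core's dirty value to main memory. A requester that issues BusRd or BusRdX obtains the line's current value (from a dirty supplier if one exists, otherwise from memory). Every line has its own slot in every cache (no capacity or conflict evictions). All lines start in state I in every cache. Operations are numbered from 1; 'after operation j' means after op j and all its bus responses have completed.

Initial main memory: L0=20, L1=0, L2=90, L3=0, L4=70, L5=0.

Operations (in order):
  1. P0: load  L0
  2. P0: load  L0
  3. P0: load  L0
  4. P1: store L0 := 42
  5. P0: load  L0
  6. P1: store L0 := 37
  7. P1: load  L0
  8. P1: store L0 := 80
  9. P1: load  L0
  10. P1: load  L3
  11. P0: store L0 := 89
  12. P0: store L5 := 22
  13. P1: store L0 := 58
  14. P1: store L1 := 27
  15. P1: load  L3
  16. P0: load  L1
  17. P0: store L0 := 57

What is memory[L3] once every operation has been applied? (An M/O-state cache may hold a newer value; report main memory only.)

step 1: P0: load  L0  ⟶  SI  (L0)  txn=BusRd  M[L0]=20
step 2: P0: load  L0  ⟶  SI  (L0)  txn=∅  M[L0]=20
step 3: P0: load  L0  ⟶  SI  (L0)  txn=∅  M[L0]=20
step 4: P1: store L0 := 42  ⟶  IM  (L0)  txn=BusRdX  M[L0]=20
step 5: P0: load  L0  ⟶  SS  (L0)  txn=BusRd+Flush  M[L0]=42
step 6: P1: store L0 := 37  ⟶  IM  (L0)  txn=BusRdX  M[L0]=42
step 7: P1: load  L0  ⟶  IM  (L0)  txn=∅  M[L0]=42
step 8: P1: store L0 := 80  ⟶  IM  (L0)  txn=∅  M[L0]=42
step 9: P1: load  L0  ⟶  IM  (L0)  txn=∅  M[L0]=42
step 10: P1: load  L3  ⟶  IS  (L3)  txn=BusRd  M[L3]=0
step 11: P0: store L0 := 89  ⟶  MI  (L0)  txn=BusRdX+Flush  M[L0]=80
step 12: P0: store L5 := 22  ⟶  MI  (L5)  txn=BusRdX  M[L5]=0
step 13: P1: store L0 := 58  ⟶  IM  (L0)  txn=BusRdX+Flush  M[L0]=89
step 14: P1: store L1 := 27  ⟶  IM  (L1)  txn=BusRdX  M[L1]=0
step 15: P1: load  L3  ⟶  IS  (L3)  txn=∅  M[L3]=0
step 16: P0: load  L1  ⟶  SS  (L1)  txn=BusRd+Flush  M[L1]=27
step 17: P0: store L0 := 57  ⟶  MI  (L0)  txn=BusRdX+Flush  M[L0]=58

memory[L3] = 0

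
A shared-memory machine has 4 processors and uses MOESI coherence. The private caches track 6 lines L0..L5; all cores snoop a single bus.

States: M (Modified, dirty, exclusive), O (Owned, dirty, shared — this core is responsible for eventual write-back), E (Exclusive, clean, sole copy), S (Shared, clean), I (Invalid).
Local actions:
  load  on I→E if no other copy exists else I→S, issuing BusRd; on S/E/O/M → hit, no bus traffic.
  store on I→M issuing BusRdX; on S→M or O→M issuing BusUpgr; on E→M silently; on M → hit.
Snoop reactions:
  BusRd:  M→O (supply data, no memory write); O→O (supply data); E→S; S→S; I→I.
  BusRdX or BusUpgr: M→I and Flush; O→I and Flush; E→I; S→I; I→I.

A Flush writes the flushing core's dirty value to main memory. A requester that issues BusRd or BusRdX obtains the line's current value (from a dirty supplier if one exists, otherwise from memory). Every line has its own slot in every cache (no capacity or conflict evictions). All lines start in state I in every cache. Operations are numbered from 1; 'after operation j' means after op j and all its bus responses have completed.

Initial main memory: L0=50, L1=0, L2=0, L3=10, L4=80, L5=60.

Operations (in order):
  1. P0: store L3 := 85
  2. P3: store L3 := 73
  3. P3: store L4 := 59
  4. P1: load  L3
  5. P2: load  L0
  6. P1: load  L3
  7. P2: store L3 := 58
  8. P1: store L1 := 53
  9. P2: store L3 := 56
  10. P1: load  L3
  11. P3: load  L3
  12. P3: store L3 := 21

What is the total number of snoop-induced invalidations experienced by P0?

[1] P0: store L3 := 85 | P0:M(85), P1:I, P2:I, P3:I | bus: BusRdX
[2] P3: store L3 := 73 | P0:I, P1:I, P2:I, P3:M(73) | bus: BusRdX,Flush
[3] P3: store L4 := 59 | P0:I, P1:I, P2:I, P3:M(59) | bus: BusRdX
[4] P1: load  L3 | P0:I, P1:S(73), P2:I, P3:O(73) | bus: BusRd
[5] P2: load  L0 | P0:I, P1:I, P2:E(50), P3:I | bus: BusRd
[6] P1: load  L3 | P0:I, P1:S(73), P2:I, P3:O(73) | bus: none
[7] P2: store L3 := 58 | P0:I, P1:I, P2:M(58), P3:I | bus: BusRdX,Flush
[8] P1: store L1 := 53 | P0:I, P1:M(53), P2:I, P3:I | bus: BusRdX
[9] P2: store L3 := 56 | P0:I, P1:I, P2:M(56), P3:I | bus: none
[10] P1: load  L3 | P0:I, P1:S(56), P2:O(56), P3:I | bus: BusRd
[11] P3: load  L3 | P0:I, P1:S(56), P2:O(56), P3:S(56) | bus: BusRd
[12] P3: store L3 := 21 | P0:I, P1:I, P2:I, P3:M(21) | bus: BusUpgr,Flush

invalidations = 1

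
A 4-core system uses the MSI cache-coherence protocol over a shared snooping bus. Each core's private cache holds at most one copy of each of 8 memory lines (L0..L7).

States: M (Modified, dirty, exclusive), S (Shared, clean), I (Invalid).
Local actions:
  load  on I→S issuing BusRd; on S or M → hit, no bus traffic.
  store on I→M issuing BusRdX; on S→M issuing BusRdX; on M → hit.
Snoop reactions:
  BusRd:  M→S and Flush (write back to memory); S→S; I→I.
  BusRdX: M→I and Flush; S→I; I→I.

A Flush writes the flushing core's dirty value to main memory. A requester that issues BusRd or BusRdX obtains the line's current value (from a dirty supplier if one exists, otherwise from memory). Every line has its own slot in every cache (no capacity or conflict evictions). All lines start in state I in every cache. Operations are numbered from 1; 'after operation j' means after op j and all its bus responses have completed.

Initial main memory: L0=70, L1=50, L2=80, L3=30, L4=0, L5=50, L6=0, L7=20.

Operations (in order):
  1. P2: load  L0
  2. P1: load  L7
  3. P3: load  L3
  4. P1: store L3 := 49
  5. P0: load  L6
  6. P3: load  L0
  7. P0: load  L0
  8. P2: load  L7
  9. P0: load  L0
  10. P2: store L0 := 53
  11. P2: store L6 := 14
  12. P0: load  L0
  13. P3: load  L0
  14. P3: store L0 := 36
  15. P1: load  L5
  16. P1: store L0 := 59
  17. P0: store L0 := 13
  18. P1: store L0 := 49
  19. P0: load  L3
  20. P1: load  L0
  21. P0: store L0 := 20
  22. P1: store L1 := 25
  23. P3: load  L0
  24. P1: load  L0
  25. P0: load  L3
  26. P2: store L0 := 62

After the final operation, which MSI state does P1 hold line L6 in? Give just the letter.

1. P2: load  L0  bus=[BusRd]  L0: P0=I P1=I P2=S P3=I  mem[L0]=70
2. P1: load  L7  bus=[BusRd]  L7: P0=I P1=S P2=I P3=I  mem[L7]=20
3. P3: load  L3  bus=[BusRd]  L3: P0=I P1=I P2=I P3=S  mem[L3]=30
4. P1: store L3 := 49  bus=[BusRdX]  L3: P0=I P1=M P2=I P3=I  mem[L3]=30
5. P0: load  L6  bus=[BusRd]  L6: P0=S P1=I P2=I P3=I  mem[L6]=0
6. P3: load  L0  bus=[BusRd]  L0: P0=I P1=I P2=S P3=S  mem[L0]=70
7. P0: load  L0  bus=[BusRd]  L0: P0=S P1=I P2=S P3=S  mem[L0]=70
8. P2: load  L7  bus=[BusRd]  L7: P0=I P1=S P2=S P3=I  mem[L7]=20
9. P0: load  L0  bus=[-]  L0: P0=S P1=I P2=S P3=S  mem[L0]=70
10. P2: store L0 := 53  bus=[BusRdX]  L0: P0=I P1=I P2=M P3=I  mem[L0]=70
11. P2: store L6 := 14  bus=[BusRdX]  L6: P0=I P1=I P2=M P3=I  mem[L6]=0
12. P0: load  L0  bus=[BusRd,Flush]  L0: P0=S P1=I P2=S P3=I  mem[L0]=53
13. P3: load  L0  bus=[BusRd]  L0: P0=S P1=I P2=S P3=S  mem[L0]=53
14. P3: store L0 := 36  bus=[BusRdX]  L0: P0=I P1=I P2=I P3=M  mem[L0]=53
15. P1: load  L5  bus=[BusRd]  L5: P0=I P1=S P2=I P3=I  mem[L5]=50
16. P1: store L0 := 59  bus=[BusRdX,Flush]  L0: P0=I P1=M P2=I P3=I  mem[L0]=36
17. P0: store L0 := 13  bus=[BusRdX,Flush]  L0: P0=M P1=I P2=I P3=I  mem[L0]=59
18. P1: store L0 := 49  bus=[BusRdX,Flush]  L0: P0=I P1=M P2=I P3=I  mem[L0]=13
19. P0: load  L3  bus=[BusRd,Flush]  L3: P0=S P1=S P2=I P3=I  mem[L3]=49
20. P1: load  L0  bus=[-]  L0: P0=I P1=M P2=I P3=I  mem[L0]=13
21. P0: store L0 := 20  bus=[BusRdX,Flush]  L0: P0=M P1=I P2=I P3=I  mem[L0]=49
22. P1: store L1 := 25  bus=[BusRdX]  L1: P0=I P1=M P2=I P3=I  mem[L1]=50
23. P3: load  L0  bus=[BusRd,Flush]  L0: P0=S P1=I P2=I P3=S  mem[L0]=20
24. P1: load  L0  bus=[BusRd]  L0: P0=S P1=S P2=I P3=S  mem[L0]=20
25. P0: load  L3  bus=[-]  L3: P0=S P1=S P2=I P3=I  mem[L3]=49
26. P2: store L0 := 62  bus=[BusRdX]  L0: P0=I P1=I P2=M P3=I  mem[L0]=20

state = I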